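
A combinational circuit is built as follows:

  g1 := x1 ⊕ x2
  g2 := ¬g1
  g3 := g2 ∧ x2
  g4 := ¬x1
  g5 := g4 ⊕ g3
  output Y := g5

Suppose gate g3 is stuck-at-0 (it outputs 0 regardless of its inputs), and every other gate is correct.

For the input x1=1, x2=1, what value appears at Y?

0

Propagate with g3 forced: g1=0, g2=1, g3=0 [stuck-at-0], g4=0, g5=0.
So Y = 0. (Without the fault it would be 1.)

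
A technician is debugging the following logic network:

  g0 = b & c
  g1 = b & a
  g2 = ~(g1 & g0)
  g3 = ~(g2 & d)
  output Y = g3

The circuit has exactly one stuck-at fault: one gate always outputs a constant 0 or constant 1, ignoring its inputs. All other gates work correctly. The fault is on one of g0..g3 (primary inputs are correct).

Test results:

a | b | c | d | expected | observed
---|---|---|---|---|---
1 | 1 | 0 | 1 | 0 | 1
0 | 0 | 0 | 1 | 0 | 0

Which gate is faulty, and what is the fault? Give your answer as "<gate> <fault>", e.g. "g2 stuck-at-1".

g0 stuck-at-1

Fault-free values for test 1 (a=1, b=1, c=0, d=1): g0=0, g1=1, g2=1, g3=0, giving Y=0. Observed 1.
Test 1: faults giving observed 1 are {g0 stuck-at-1, g2 stuck-at-0, g3 stuck-at-1}.
Test 2 (a=0, b=0, c=0, d=1): fault-free g0=0, g1=0, g2=1, g3=0 → 0; observed 0. Eliminates g2 stuck-at-0, g3 stuck-at-1.
Only g0 stuck-at-1 is consistent with every test.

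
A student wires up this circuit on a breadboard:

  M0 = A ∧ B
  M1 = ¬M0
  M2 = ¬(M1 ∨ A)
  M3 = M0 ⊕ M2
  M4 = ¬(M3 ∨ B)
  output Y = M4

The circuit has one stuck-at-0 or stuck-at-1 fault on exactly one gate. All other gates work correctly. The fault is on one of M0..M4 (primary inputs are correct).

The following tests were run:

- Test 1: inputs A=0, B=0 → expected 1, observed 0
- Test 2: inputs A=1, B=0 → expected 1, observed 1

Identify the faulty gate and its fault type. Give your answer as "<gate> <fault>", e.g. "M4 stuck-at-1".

M1 stuck-at-0

Fault-free values for test 1 (A=0, B=0): M0=0, M1=1, M2=0, M3=0, M4=1, giving Y=1. Observed 0.
Test 1: faults giving observed 0 are {M1 stuck-at-0, M2 stuck-at-1, M3 stuck-at-1, M4 stuck-at-0}.
Test 2 (A=1, B=0): fault-free M0=0, M1=1, M2=0, M3=0, M4=1 → 1; observed 1. Eliminates M2 stuck-at-1, M3 stuck-at-1, M4 stuck-at-0.
Only M1 stuck-at-0 is consistent with every test.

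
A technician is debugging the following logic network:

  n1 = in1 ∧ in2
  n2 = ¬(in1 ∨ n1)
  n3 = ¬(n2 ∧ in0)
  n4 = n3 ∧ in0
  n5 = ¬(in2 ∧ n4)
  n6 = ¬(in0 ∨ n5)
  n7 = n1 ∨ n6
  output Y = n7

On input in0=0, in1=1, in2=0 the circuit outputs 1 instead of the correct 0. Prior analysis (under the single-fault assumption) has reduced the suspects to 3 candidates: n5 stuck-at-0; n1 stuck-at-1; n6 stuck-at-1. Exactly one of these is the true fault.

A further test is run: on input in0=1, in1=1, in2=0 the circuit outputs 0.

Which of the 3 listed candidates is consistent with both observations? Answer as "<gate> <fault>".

Evaluate each candidate on input in0=1, in1=1, in2=0:
  n5 stuck-at-0: n1=0, n2=0, n3=1, n4=1, n5=0 [stuck-at-0], n6=0, n7=0 → 0 — matches
  n1 stuck-at-1: n1=1 [stuck-at-1], n2=0, n3=1, n4=1, n5=1, n6=0, n7=1 → 1 — eliminated
  n6 stuck-at-1: n1=0, n2=0, n3=1, n4=1, n5=1, n6=1 [stuck-at-1], n7=1 → 1 — eliminated
Only n5 stuck-at-0 reproduces the observed 0.

n5 stuck-at-0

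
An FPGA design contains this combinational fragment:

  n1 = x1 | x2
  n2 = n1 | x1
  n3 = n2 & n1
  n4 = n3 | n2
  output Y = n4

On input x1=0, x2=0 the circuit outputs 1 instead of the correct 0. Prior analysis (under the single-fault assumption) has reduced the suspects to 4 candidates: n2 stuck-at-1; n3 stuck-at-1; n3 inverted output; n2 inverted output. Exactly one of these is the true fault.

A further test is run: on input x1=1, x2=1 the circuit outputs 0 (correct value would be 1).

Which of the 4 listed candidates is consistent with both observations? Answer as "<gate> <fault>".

Evaluate each candidate on input x1=1, x2=1:
  n2 stuck-at-1: n1=1, n2=1 [stuck-at-1], n3=1, n4=1 → 1 — eliminated
  n3 stuck-at-1: n1=1, n2=1, n3=1 [stuck-at-1], n4=1 → 1 — eliminated
  n3 inverted output: n1=1, n2=1, n3=0 [inverted output], n4=1 → 1 — eliminated
  n2 inverted output: n1=1, n2=0 [inverted output], n3=0, n4=0 → 0 — matches
Only n2 inverted output reproduces the observed 0.

n2 inverted output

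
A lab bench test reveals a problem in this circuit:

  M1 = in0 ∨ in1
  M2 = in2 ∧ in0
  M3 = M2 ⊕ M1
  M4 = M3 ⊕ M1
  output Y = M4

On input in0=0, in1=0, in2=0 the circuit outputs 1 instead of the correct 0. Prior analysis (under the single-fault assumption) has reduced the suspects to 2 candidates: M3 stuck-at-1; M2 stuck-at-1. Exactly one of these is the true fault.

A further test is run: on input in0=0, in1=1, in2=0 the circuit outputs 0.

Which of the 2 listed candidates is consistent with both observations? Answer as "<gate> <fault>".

M3 stuck-at-1

Evaluate each candidate on input in0=0, in1=1, in2=0:
  M3 stuck-at-1: M1=1, M2=0, M3=1 [stuck-at-1], M4=0 → 0 — matches
  M2 stuck-at-1: M1=1, M2=1 [stuck-at-1], M3=0, M4=1 → 1 — eliminated
Only M3 stuck-at-1 reproduces the observed 0.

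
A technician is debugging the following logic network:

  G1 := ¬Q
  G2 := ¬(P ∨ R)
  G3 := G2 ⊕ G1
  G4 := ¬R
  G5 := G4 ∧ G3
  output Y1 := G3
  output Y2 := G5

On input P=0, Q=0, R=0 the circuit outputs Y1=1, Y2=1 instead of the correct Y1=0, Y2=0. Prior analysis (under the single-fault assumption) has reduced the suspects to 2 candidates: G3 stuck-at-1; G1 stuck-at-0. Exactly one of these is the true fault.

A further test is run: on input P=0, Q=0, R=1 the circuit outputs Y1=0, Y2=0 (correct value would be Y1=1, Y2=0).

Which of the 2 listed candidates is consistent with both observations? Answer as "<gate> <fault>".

Evaluate each candidate on input P=0, Q=0, R=1:
  G3 stuck-at-1: G1=1, G2=0, G3=1 [stuck-at-1], G4=0, G5=0 → Y1=1, Y2=0 — eliminated
  G1 stuck-at-0: G1=0 [stuck-at-0], G2=0, G3=0, G4=0, G5=0 → Y1=0, Y2=0 — matches
Only G1 stuck-at-0 reproduces the observed Y1=0, Y2=0.

G1 stuck-at-0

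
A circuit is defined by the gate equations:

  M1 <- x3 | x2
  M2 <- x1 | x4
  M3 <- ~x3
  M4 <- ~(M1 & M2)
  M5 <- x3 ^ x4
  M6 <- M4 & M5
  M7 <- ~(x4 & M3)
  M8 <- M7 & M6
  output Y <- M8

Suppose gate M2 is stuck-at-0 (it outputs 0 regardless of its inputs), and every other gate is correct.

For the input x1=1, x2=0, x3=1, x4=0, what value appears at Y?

Propagate with M2 forced: M1=1, M2=0 [stuck-at-0], M3=0, M4=1, M5=1, M6=1, M7=1, M8=1.
So Y = 1. (Without the fault it would be 0.)

1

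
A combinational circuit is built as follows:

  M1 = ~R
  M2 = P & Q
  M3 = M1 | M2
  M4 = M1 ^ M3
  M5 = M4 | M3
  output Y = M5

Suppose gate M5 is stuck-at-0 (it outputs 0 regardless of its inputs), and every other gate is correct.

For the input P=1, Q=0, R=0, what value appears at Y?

0

Propagate with M5 forced: M1=1, M2=0, M3=1, M4=0, M5=0 [stuck-at-0].
So Y = 0. (Without the fault it would be 1.)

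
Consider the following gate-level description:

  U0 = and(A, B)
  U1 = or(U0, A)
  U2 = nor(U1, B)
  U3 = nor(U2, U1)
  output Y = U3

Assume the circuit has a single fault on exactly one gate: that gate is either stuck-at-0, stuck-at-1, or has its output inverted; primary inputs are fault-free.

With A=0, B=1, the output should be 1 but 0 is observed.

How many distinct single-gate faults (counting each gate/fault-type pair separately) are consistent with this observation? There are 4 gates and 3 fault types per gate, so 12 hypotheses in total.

Fault-free: U0=0, U1=0, U2=0, U3=1 → 1. Observed 0.
  U0 stuck-at-0: output 1 ✗
  U0 stuck-at-1: output 0 ✓
  U0 inverted output: output 0 ✓
  U1 stuck-at-0: output 1 ✗
  U1 stuck-at-1: output 0 ✓
  U1 inverted output: output 0 ✓
  U2 stuck-at-0: output 1 ✗
  U2 stuck-at-1: output 0 ✓
  U2 inverted output: output 0 ✓
  U3 stuck-at-0: output 0 ✓
  U3 stuck-at-1: output 1 ✗
  U3 inverted output: output 0 ✓
Consistent faults: {U0 stuck-at-1, U0 inverted output, U1 stuck-at-1, U1 inverted output, U2 stuck-at-1, U2 inverted output, U3 stuck-at-0, U3 inverted output} — 8 in all.

8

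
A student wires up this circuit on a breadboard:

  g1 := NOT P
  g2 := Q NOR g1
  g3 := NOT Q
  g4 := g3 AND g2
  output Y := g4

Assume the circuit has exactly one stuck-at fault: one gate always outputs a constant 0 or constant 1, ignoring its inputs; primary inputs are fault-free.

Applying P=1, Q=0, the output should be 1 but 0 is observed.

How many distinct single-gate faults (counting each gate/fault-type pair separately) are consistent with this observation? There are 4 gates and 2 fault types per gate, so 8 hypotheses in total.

4

Fault-free: g1=0, g2=1, g3=1, g4=1 → 1. Observed 0.
  g1 stuck-at-0: output 1 ✗
  g1 stuck-at-1: output 0 ✓
  g2 stuck-at-0: output 0 ✓
  g2 stuck-at-1: output 1 ✗
  g3 stuck-at-0: output 0 ✓
  g3 stuck-at-1: output 1 ✗
  g4 stuck-at-0: output 0 ✓
  g4 stuck-at-1: output 1 ✗
Consistent faults: {g1 stuck-at-1, g2 stuck-at-0, g3 stuck-at-0, g4 stuck-at-0} — 4 in all.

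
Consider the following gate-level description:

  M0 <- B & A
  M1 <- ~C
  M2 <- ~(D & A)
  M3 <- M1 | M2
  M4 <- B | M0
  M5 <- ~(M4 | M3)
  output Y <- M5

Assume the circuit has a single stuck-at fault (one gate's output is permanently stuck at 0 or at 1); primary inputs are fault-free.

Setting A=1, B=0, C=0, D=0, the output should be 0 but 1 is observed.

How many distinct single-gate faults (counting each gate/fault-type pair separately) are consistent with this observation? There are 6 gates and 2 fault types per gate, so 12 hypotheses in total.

2

Fault-free: M0=0, M1=1, M2=1, M3=1, M4=0, M5=0 → 0. Observed 1.
  M0 stuck-at-0: output 0 ✗
  M0 stuck-at-1: output 0 ✗
  M1 stuck-at-0: output 0 ✗
  M1 stuck-at-1: output 0 ✗
  M2 stuck-at-0: output 0 ✗
  M2 stuck-at-1: output 0 ✗
  M3 stuck-at-0: output 1 ✓
  M3 stuck-at-1: output 0 ✗
  M4 stuck-at-0: output 0 ✗
  M4 stuck-at-1: output 0 ✗
  M5 stuck-at-0: output 0 ✗
  M5 stuck-at-1: output 1 ✓
Consistent faults: {M3 stuck-at-0, M5 stuck-at-1} — 2 in all.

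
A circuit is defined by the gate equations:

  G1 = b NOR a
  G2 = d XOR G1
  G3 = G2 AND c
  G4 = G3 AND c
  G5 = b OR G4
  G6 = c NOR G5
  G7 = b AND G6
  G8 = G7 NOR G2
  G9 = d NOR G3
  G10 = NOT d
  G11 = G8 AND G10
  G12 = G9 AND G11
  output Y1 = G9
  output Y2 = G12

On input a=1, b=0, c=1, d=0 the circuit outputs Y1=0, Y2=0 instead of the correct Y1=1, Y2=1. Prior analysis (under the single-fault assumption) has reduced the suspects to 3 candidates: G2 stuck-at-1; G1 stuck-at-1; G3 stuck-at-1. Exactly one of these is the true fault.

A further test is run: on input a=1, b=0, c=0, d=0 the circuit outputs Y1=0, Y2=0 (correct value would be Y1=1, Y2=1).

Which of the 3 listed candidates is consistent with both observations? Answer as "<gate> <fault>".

Evaluate each candidate on input a=1, b=0, c=0, d=0:
  G2 stuck-at-1: G1=0, G2=1 [stuck-at-1], G3=0, G4=0, G5=0, G6=1, G7=0, G8=0, G9=1, G10=1, G11=0, G12=0 → Y1=1, Y2=0 — eliminated
  G1 stuck-at-1: G1=1 [stuck-at-1], G2=1, G3=0, G4=0, G5=0, G6=1, G7=0, G8=0, G9=1, G10=1, G11=0, G12=0 → Y1=1, Y2=0 — eliminated
  G3 stuck-at-1: G1=0, G2=0, G3=1 [stuck-at-1], G4=0, G5=0, G6=1, G7=0, G8=1, G9=0, G10=1, G11=1, G12=0 → Y1=0, Y2=0 — matches
Only G3 stuck-at-1 reproduces the observed Y1=0, Y2=0.

G3 stuck-at-1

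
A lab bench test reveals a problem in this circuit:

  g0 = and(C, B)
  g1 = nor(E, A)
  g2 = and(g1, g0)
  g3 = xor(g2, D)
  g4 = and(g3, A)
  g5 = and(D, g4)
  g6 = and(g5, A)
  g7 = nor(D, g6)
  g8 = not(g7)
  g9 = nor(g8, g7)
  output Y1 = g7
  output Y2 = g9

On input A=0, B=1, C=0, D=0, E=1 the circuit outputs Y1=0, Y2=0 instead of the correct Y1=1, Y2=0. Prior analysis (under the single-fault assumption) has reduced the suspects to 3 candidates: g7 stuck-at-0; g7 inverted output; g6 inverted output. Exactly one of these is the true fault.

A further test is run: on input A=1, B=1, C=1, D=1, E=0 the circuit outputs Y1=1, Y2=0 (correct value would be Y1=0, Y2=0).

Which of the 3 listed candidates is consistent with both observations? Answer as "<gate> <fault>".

g7 inverted output

Evaluate each candidate on input A=1, B=1, C=1, D=1, E=0:
  g7 stuck-at-0: g0=1, g1=0, g2=0, g3=1, g4=1, g5=1, g6=1, g7=0 [stuck-at-0], g8=1, g9=0 → Y1=0, Y2=0 — eliminated
  g7 inverted output: g0=1, g1=0, g2=0, g3=1, g4=1, g5=1, g6=1, g7=1 [inverted output], g8=0, g9=0 → Y1=1, Y2=0 — matches
  g6 inverted output: g0=1, g1=0, g2=0, g3=1, g4=1, g5=1, g6=0 [inverted output], g7=0, g8=1, g9=0 → Y1=0, Y2=0 — eliminated
Only g7 inverted output reproduces the observed Y1=1, Y2=0.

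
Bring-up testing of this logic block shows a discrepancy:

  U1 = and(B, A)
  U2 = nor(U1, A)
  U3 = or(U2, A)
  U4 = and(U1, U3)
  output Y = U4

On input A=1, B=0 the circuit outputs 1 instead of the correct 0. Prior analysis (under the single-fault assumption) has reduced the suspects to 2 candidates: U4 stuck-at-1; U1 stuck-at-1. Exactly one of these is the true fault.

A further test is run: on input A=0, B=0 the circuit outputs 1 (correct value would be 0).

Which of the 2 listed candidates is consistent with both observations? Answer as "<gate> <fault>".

U4 stuck-at-1

Evaluate each candidate on input A=0, B=0:
  U4 stuck-at-1: U1=0, U2=1, U3=1, U4=1 [stuck-at-1] → 1 — matches
  U1 stuck-at-1: U1=1 [stuck-at-1], U2=0, U3=0, U4=0 → 0 — eliminated
Only U4 stuck-at-1 reproduces the observed 1.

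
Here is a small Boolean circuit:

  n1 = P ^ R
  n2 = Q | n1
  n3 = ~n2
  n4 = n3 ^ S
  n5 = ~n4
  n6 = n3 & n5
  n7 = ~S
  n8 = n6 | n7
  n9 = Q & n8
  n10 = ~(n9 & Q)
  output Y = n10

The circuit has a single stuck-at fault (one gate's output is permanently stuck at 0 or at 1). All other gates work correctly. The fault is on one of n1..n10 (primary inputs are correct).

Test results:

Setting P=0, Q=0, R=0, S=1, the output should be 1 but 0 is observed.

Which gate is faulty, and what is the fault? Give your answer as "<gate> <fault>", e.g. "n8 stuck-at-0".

Fault-free values for test 1 (P=0, Q=0, R=0, S=1): n1=0, n2=0, n3=1, n4=0, n5=1, n6=1, n7=0, n8=1, n9=0, n10=1, giving Y=1. Observed 0.
Test 1: faults giving observed 0 are {n10 stuck-at-0}.
Only n10 stuck-at-0 is consistent with every test.

n10 stuck-at-0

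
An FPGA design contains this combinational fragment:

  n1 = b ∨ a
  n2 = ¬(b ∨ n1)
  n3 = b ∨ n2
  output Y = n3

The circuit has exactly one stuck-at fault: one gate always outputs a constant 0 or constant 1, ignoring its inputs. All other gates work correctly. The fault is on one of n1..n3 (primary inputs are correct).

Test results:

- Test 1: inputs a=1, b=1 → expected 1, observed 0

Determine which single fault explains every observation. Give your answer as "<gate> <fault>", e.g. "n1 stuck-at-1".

Fault-free values for test 1 (a=1, b=1): n1=1, n2=0, n3=1, giving Y=1. Observed 0.
Test 1: faults giving observed 0 are {n3 stuck-at-0}.
Only n3 stuck-at-0 is consistent with every test.

n3 stuck-at-0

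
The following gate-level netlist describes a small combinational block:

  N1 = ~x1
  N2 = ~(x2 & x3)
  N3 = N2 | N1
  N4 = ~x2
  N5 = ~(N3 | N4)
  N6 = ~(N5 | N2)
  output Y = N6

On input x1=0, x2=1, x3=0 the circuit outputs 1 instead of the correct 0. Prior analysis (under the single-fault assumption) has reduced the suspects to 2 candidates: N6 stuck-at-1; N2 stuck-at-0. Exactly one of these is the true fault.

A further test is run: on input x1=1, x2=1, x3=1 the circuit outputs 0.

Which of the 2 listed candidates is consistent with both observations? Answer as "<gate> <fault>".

Evaluate each candidate on input x1=1, x2=1, x3=1:
  N6 stuck-at-1: N1=0, N2=0, N3=0, N4=0, N5=1, N6=1 [stuck-at-1] → 1 — eliminated
  N2 stuck-at-0: N1=0, N2=0 [stuck-at-0], N3=0, N4=0, N5=1, N6=0 → 0 — matches
Only N2 stuck-at-0 reproduces the observed 0.

N2 stuck-at-0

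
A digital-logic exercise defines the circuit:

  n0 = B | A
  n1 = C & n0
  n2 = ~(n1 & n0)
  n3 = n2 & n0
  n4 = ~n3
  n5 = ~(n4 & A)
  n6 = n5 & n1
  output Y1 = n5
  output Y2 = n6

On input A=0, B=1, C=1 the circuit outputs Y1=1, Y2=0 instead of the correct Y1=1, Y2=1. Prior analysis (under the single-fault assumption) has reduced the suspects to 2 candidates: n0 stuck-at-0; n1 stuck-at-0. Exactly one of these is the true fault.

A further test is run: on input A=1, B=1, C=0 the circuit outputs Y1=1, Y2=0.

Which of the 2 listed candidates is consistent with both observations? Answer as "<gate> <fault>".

Evaluate each candidate on input A=1, B=1, C=0:
  n0 stuck-at-0: n0=0 [stuck-at-0], n1=0, n2=1, n3=0, n4=1, n5=0, n6=0 → Y1=0, Y2=0 — eliminated
  n1 stuck-at-0: n0=1, n1=0 [stuck-at-0], n2=1, n3=1, n4=0, n5=1, n6=0 → Y1=1, Y2=0 — matches
Only n1 stuck-at-0 reproduces the observed Y1=1, Y2=0.

n1 stuck-at-0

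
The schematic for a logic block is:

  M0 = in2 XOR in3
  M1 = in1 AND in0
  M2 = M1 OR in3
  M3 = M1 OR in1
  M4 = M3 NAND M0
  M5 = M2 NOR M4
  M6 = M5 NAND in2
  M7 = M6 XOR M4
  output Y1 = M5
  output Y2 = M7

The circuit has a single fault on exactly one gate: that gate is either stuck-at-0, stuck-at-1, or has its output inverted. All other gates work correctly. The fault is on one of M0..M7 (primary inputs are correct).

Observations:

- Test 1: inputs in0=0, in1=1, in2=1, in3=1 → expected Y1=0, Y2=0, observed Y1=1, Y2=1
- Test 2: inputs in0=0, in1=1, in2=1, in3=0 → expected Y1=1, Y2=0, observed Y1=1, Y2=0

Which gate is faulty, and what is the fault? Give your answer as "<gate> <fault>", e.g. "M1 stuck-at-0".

Fault-free values for test 1 (in0=0, in1=1, in2=1, in3=1): M0=0, M1=0, M2=1, M3=1, M4=1, M5=0, M6=1, M7=0, giving Y1=0, Y2=0. Observed Y1=1, Y2=1.
Test 1: faults giving observed Y1=1, Y2=1 are {M5 stuck-at-1, M5 inverted output}.
Test 2 (in0=0, in1=1, in2=1, in3=0): fault-free M0=1, M1=0, M2=0, M3=1, M4=0, M5=1, M6=0, M7=0 → Y1=1, Y2=0; observed Y1=1, Y2=0. Eliminates M5 inverted output.
Only M5 stuck-at-1 is consistent with every test.

M5 stuck-at-1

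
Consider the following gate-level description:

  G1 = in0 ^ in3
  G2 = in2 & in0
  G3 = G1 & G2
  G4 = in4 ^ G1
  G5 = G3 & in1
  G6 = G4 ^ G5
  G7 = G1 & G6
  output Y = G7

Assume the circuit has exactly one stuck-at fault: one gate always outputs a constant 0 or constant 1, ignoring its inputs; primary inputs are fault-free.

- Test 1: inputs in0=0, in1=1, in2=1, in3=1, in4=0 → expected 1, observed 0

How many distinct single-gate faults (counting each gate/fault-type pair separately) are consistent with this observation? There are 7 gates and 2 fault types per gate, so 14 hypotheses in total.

7

Fault-free: G1=1, G2=0, G3=0, G4=1, G5=0, G6=1, G7=1 → 1. Observed 0.
  G1 stuck-at-0: output 0 ✓
  G1 stuck-at-1: output 1 ✗
  G2 stuck-at-0: output 1 ✗
  G2 stuck-at-1: output 0 ✓
  G3 stuck-at-0: output 1 ✗
  G3 stuck-at-1: output 0 ✓
  G4 stuck-at-0: output 0 ✓
  G4 stuck-at-1: output 1 ✗
  G5 stuck-at-0: output 1 ✗
  G5 stuck-at-1: output 0 ✓
  G6 stuck-at-0: output 0 ✓
  G6 stuck-at-1: output 1 ✗
  G7 stuck-at-0: output 0 ✓
  G7 stuck-at-1: output 1 ✗
Consistent faults: {G1 stuck-at-0, G2 stuck-at-1, G3 stuck-at-1, G4 stuck-at-0, G5 stuck-at-1, G6 stuck-at-0, G7 stuck-at-0} — 7 in all.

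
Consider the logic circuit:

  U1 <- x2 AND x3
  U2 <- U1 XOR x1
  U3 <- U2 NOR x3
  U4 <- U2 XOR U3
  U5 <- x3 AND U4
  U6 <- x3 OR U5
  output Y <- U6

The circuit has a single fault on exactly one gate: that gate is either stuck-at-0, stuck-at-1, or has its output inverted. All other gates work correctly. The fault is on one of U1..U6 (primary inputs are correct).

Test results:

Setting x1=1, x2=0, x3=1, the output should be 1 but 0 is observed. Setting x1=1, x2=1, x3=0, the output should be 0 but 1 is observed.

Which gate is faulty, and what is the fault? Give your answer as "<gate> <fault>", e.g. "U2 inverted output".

Fault-free values for test 1 (x1=1, x2=0, x3=1): U1=0, U2=1, U3=0, U4=1, U5=1, U6=1, giving Y=1. Observed 0.
Test 1: faults giving observed 0 are {U6 stuck-at-0, U6 inverted output}.
Test 2 (x1=1, x2=1, x3=0): fault-free U1=0, U2=1, U3=0, U4=1, U5=0, U6=0 → 0; observed 1. Eliminates U6 stuck-at-0.
Only U6 inverted output is consistent with every test.

U6 inverted output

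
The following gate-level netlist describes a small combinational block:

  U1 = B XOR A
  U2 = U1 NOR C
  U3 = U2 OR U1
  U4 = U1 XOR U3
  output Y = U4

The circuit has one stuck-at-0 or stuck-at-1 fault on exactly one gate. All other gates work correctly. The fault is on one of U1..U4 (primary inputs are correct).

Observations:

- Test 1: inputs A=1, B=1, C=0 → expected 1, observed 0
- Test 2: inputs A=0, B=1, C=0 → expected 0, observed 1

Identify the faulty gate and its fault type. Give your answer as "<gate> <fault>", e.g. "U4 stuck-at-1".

U3 stuck-at-0

Fault-free values for test 1 (A=1, B=1, C=0): U1=0, U2=1, U3=1, U4=1, giving Y=1. Observed 0.
Test 1: faults giving observed 0 are {U1 stuck-at-1, U2 stuck-at-0, U3 stuck-at-0, U4 stuck-at-0}.
Test 2 (A=0, B=1, C=0): fault-free U1=1, U2=0, U3=1, U4=0 → 0; observed 1. Eliminates U1 stuck-at-1, U2 stuck-at-0, U4 stuck-at-0.
Only U3 stuck-at-0 is consistent with every test.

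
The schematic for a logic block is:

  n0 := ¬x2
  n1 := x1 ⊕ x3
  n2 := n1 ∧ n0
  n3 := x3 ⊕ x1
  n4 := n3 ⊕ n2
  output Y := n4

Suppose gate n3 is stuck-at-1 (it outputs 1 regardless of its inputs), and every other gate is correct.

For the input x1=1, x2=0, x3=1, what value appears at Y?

Propagate with n3 forced: n0=1, n1=0, n2=0, n3=1 [stuck-at-1], n4=1.
So Y = 1. (Without the fault it would be 0.)

1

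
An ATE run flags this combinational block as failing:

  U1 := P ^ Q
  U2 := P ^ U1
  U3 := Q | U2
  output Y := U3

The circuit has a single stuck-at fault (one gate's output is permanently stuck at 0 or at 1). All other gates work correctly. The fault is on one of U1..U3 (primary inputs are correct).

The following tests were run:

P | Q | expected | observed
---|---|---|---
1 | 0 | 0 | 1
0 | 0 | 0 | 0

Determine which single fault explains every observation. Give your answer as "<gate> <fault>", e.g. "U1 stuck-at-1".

Fault-free values for test 1 (P=1, Q=0): U1=1, U2=0, U3=0, giving Y=0. Observed 1.
Test 1: faults giving observed 1 are {U1 stuck-at-0, U2 stuck-at-1, U3 stuck-at-1}.
Test 2 (P=0, Q=0): fault-free U1=0, U2=0, U3=0 → 0; observed 0. Eliminates U2 stuck-at-1, U3 stuck-at-1.
Only U1 stuck-at-0 is consistent with every test.

U1 stuck-at-0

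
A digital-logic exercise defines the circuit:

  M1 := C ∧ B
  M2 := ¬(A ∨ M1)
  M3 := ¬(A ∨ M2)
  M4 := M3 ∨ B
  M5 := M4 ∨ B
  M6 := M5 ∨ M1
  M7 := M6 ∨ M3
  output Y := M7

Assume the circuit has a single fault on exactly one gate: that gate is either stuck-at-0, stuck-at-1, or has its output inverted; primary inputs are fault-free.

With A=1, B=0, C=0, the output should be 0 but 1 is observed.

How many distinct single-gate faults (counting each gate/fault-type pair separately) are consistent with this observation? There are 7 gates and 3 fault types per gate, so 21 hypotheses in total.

12

Fault-free: M1=0, M2=0, M3=0, M4=0, M5=0, M6=0, M7=0 → 0. Observed 1.
  M1: stuck-at-1, inverted output ✓; others ✗
  M2: none of the 3 fault types match ✗
  M3: stuck-at-1, inverted output ✓; others ✗
  M4: stuck-at-1, inverted output ✓; others ✗
  M5: stuck-at-1, inverted output ✓; others ✗
  M6: stuck-at-1, inverted output ✓; others ✗
  M7: stuck-at-1, inverted output ✓; others ✗
Consistent faults: {M1 stuck-at-1, M1 inverted output, M3 stuck-at-1, M3 inverted output, M4 stuck-at-1, M4 inverted output, M5 stuck-at-1, M5 inverted output, M6 stuck-at-1, M6 inverted output, M7 stuck-at-1, M7 inverted output} — 12 in all.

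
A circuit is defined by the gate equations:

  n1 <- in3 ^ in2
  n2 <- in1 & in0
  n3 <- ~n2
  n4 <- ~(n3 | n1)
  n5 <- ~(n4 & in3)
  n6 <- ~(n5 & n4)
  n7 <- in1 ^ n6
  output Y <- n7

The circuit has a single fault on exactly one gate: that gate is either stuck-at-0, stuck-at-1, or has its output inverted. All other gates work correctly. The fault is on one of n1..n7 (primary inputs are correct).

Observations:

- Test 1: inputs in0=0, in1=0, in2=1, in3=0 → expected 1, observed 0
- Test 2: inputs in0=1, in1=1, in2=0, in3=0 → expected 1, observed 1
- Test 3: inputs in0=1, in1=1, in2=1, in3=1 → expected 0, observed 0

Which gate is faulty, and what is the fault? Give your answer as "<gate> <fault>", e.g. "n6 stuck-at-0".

n4 stuck-at-1

Fault-free values for test 1 (in0=0, in1=0, in2=1, in3=0): n1=1, n2=0, n3=1, n4=0, n5=1, n6=1, n7=1, giving Y=1. Observed 0.
Test 1: faults giving observed 0 are {n4 stuck-at-1, n4 inverted output, n6 stuck-at-0, n6 inverted output, n7 stuck-at-0, n7 inverted output}.
Test 2 (in0=1, in1=1, in2=0, in3=0): fault-free n1=0, n2=1, n3=0, n4=1, n5=1, n6=0, n7=1 → 1; observed 1. Eliminates n4 inverted output, n6 inverted output, n7 stuck-at-0, n7 inverted output.
Test 3 (in0=1, in1=1, in2=1, in3=1): fault-free n1=0, n2=1, n3=0, n4=1, n5=0, n6=1, n7=0 → 0; observed 0. Eliminates n6 stuck-at-0.
Only n4 stuck-at-1 is consistent with every test.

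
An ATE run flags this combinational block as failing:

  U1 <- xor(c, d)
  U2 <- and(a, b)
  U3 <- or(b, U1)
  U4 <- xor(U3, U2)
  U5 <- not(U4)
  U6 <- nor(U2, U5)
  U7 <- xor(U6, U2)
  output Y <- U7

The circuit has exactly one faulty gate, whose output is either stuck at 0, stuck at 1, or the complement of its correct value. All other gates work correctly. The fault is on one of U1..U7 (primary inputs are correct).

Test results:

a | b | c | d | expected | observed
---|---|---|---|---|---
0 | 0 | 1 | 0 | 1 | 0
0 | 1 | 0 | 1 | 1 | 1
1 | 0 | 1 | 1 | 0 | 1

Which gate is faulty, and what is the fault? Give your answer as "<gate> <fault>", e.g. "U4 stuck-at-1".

Fault-free values for test 1 (a=0, b=0, c=1, d=0): U1=1, U2=0, U3=1, U4=1, U5=0, U6=1, U7=1, giving Y=1. Observed 0.
Test 1: faults giving observed 0 are {U1 stuck-at-0, U1 inverted output, U3 stuck-at-0, U3 inverted output, U4 stuck-at-0, U4 inverted output, U5 stuck-at-1, U5 inverted output, U6 stuck-at-0, U6 inverted output, U7 stuck-at-0, U7 inverted output}.
Test 2 (a=0, b=1, c=0, d=1): fault-free U1=1, U2=0, U3=1, U4=1, U5=0, U6=1, U7=1 → 1; observed 1. Eliminates U3 stuck-at-0, U3 inverted output, U4 stuck-at-0, U4 inverted output, U5 stuck-at-1, U5 inverted output, U6 stuck-at-0, U6 inverted output, U7 stuck-at-0, U7 inverted output.
Test 3 (a=1, b=0, c=1, d=1): fault-free U1=0, U2=0, U3=0, U4=0, U5=1, U6=0, U7=0 → 0; observed 1. Eliminates U1 stuck-at-0.
Only U1 inverted output is consistent with every test.

U1 inverted output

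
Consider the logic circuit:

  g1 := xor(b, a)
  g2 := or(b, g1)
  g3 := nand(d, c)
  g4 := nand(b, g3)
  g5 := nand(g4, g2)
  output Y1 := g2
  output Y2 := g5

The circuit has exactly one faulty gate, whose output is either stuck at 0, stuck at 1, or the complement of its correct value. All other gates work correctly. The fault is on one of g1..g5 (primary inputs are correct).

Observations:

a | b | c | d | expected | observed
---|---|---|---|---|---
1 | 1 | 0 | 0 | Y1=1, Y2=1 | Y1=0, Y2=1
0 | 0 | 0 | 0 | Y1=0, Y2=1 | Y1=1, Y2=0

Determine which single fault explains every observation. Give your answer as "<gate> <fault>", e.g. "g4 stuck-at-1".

g2 inverted output

Fault-free values for test 1 (a=1, b=1, c=0, d=0): g1=0, g2=1, g3=1, g4=0, g5=1, giving Y1=1, Y2=1. Observed Y1=0, Y2=1.
Test 1: faults giving observed Y1=0, Y2=1 are {g2 stuck-at-0, g2 inverted output}.
Test 2 (a=0, b=0, c=0, d=0): fault-free g1=0, g2=0, g3=1, g4=1, g5=1 → Y1=0, Y2=1; observed Y1=1, Y2=0. Eliminates g2 stuck-at-0.
Only g2 inverted output is consistent with every test.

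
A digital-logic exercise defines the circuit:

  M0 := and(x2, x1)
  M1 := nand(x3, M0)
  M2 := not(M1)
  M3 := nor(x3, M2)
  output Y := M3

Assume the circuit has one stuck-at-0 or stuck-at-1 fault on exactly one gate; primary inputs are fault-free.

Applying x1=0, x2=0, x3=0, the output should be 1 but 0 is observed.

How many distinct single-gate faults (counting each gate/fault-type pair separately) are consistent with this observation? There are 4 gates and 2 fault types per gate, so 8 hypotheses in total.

3

Fault-free: M0=0, M1=1, M2=0, M3=1 → 1. Observed 0.
  M0 stuck-at-0: output 1 ✗
  M0 stuck-at-1: output 1 ✗
  M1 stuck-at-0: output 0 ✓
  M1 stuck-at-1: output 1 ✗
  M2 stuck-at-0: output 1 ✗
  M2 stuck-at-1: output 0 ✓
  M3 stuck-at-0: output 0 ✓
  M3 stuck-at-1: output 1 ✗
Consistent faults: {M1 stuck-at-0, M2 stuck-at-1, M3 stuck-at-0} — 3 in all.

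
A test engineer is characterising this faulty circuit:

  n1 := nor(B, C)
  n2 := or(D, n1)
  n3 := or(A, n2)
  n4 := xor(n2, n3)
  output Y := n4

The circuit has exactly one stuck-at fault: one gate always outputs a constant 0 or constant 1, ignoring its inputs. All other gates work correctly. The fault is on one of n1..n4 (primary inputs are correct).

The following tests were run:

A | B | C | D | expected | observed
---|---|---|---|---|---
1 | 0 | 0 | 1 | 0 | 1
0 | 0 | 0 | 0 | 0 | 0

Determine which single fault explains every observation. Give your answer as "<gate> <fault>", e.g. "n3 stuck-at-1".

n2 stuck-at-0

Fault-free values for test 1 (A=1, B=0, C=0, D=1): n1=1, n2=1, n3=1, n4=0, giving Y=0. Observed 1.
Test 1: faults giving observed 1 are {n2 stuck-at-0, n3 stuck-at-0, n4 stuck-at-1}.
Test 2 (A=0, B=0, C=0, D=0): fault-free n1=1, n2=1, n3=1, n4=0 → 0; observed 0. Eliminates n3 stuck-at-0, n4 stuck-at-1.
Only n2 stuck-at-0 is consistent with every test.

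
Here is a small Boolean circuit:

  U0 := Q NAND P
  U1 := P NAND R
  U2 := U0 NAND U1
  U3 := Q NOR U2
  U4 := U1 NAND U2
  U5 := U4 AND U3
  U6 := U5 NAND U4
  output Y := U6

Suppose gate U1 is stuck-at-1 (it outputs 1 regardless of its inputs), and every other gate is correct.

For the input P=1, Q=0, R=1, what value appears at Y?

0

Propagate with U1 forced: U0=1, U1=1 [stuck-at-1], U2=0, U3=1, U4=1, U5=1, U6=0.
So Y = 0. (Without the fault it would be 1.)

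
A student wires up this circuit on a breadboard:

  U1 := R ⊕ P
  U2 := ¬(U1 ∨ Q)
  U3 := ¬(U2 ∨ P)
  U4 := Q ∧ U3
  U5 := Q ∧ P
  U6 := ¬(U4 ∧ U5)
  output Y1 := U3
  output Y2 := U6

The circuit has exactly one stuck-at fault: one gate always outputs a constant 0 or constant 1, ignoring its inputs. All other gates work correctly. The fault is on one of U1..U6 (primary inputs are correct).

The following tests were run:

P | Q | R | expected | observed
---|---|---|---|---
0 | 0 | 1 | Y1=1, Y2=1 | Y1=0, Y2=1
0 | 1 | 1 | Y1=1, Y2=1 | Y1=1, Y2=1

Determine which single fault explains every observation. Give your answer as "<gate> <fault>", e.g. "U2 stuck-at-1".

Fault-free values for test 1 (P=0, Q=0, R=1): U1=1, U2=0, U3=1, U4=0, U5=0, U6=1, giving Y1=1, Y2=1. Observed Y1=0, Y2=1.
Test 1: faults giving observed Y1=0, Y2=1 are {U1 stuck-at-0, U2 stuck-at-1, U3 stuck-at-0}.
Test 2 (P=0, Q=1, R=1): fault-free U1=1, U2=0, U3=1, U4=1, U5=0, U6=1 → Y1=1, Y2=1; observed Y1=1, Y2=1. Eliminates U2 stuck-at-1, U3 stuck-at-0.
Only U1 stuck-at-0 is consistent with every test.

U1 stuck-at-0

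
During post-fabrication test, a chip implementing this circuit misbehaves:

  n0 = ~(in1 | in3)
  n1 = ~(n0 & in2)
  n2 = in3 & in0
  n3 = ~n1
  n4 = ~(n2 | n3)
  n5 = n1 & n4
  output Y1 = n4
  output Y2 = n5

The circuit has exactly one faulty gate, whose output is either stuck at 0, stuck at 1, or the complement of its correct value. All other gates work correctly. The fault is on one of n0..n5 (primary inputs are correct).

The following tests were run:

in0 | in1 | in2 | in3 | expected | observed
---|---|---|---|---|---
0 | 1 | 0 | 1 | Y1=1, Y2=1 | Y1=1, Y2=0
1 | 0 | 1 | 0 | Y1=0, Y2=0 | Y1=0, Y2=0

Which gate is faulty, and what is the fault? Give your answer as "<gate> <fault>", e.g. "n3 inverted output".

n5 stuck-at-0

Fault-free values for test 1 (in0=0, in1=1, in2=0, in3=1): n0=0, n1=1, n2=0, n3=0, n4=1, n5=1, giving Y1=1, Y2=1. Observed Y1=1, Y2=0.
Test 1: faults giving observed Y1=1, Y2=0 are {n5 stuck-at-0, n5 inverted output}.
Test 2 (in0=1, in1=0, in2=1, in3=0): fault-free n0=1, n1=0, n2=0, n3=1, n4=0, n5=0 → Y1=0, Y2=0; observed Y1=0, Y2=0. Eliminates n5 inverted output.
Only n5 stuck-at-0 is consistent with every test.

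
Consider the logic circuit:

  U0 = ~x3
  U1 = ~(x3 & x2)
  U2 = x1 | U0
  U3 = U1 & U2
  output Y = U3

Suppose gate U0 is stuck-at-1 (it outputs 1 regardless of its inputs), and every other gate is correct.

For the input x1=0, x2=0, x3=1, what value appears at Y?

1

Propagate with U0 forced: U0=1 [stuck-at-1], U1=1, U2=1, U3=1.
So Y = 1. (Without the fault it would be 0.)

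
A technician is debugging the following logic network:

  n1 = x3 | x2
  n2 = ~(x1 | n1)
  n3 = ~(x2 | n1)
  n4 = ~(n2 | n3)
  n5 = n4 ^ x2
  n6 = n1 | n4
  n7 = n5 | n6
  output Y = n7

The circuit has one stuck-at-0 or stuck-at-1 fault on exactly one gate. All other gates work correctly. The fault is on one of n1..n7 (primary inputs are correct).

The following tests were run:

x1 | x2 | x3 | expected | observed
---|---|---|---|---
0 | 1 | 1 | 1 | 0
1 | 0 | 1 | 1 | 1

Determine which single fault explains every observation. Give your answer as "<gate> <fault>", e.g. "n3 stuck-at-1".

Fault-free values for test 1 (x1=0, x2=1, x3=1): n1=1, n2=0, n3=0, n4=1, n5=0, n6=1, n7=1, giving Y=1. Observed 0.
Test 1: faults giving observed 0 are {n6 stuck-at-0, n7 stuck-at-0}.
Test 2 (x1=1, x2=0, x3=1): fault-free n1=1, n2=0, n3=0, n4=1, n5=1, n6=1, n7=1 → 1; observed 1. Eliminates n7 stuck-at-0.
Only n6 stuck-at-0 is consistent with every test.

n6 stuck-at-0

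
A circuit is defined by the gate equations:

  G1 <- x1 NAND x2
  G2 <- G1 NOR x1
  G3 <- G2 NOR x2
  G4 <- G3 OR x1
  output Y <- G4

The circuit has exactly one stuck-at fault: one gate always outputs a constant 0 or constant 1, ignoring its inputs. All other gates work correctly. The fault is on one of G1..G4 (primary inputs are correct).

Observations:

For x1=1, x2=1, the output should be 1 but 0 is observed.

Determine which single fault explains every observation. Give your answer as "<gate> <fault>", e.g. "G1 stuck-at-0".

G4 stuck-at-0

Fault-free values for test 1 (x1=1, x2=1): G1=0, G2=0, G3=0, G4=1, giving Y=1. Observed 0.
Test 1: faults giving observed 0 are {G4 stuck-at-0}.
Only G4 stuck-at-0 is consistent with every test.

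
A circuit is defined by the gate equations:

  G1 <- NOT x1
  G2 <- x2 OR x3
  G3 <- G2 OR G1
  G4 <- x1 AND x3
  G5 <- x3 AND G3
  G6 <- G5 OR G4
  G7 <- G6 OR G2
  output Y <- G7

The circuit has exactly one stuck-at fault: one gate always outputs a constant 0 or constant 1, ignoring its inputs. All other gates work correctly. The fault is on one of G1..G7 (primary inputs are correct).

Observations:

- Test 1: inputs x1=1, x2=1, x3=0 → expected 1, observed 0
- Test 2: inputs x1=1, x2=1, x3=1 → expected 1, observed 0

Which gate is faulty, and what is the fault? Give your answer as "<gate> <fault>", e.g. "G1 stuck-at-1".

G7 stuck-at-0

Fault-free values for test 1 (x1=1, x2=1, x3=0): G1=0, G2=1, G3=1, G4=0, G5=0, G6=0, G7=1, giving Y=1. Observed 0.
Test 1: faults giving observed 0 are {G2 stuck-at-0, G7 stuck-at-0}.
Test 2 (x1=1, x2=1, x3=1): fault-free G1=0, G2=1, G3=1, G4=1, G5=1, G6=1, G7=1 → 1; observed 0. Eliminates G2 stuck-at-0.
Only G7 stuck-at-0 is consistent with every test.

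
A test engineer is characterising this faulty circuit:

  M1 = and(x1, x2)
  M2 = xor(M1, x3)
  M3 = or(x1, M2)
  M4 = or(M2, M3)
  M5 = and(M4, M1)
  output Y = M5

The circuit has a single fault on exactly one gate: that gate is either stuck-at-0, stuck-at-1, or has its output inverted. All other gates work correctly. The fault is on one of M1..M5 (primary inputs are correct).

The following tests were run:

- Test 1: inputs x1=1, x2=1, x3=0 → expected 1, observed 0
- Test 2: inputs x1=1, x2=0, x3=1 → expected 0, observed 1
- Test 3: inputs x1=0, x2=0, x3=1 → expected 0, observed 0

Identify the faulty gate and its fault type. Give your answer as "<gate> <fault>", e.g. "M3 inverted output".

Fault-free values for test 1 (x1=1, x2=1, x3=0): M1=1, M2=1, M3=1, M4=1, M5=1, giving Y=1. Observed 0.
Test 1: faults giving observed 0 are {M1 stuck-at-0, M1 inverted output, M4 stuck-at-0, M4 inverted output, M5 stuck-at-0, M5 inverted output}.
Test 2 (x1=1, x2=0, x3=1): fault-free M1=0, M2=1, M3=1, M4=1, M5=0 → 0; observed 1. Eliminates M1 stuck-at-0, M4 stuck-at-0, M4 inverted output, M5 stuck-at-0.
Test 3 (x1=0, x2=0, x3=1): fault-free M1=0, M2=1, M3=1, M4=1, M5=0 → 0; observed 0. Eliminates M5 inverted output.
Only M1 inverted output is consistent with every test.

M1 inverted output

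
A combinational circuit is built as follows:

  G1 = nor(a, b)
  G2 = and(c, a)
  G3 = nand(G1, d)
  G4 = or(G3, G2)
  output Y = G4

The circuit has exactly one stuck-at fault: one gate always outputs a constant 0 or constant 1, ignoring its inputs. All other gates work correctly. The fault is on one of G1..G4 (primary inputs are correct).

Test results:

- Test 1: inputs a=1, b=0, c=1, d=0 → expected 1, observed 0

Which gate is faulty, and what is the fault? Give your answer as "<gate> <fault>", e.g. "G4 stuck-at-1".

Fault-free values for test 1 (a=1, b=0, c=1, d=0): G1=0, G2=1, G3=1, G4=1, giving Y=1. Observed 0.
Test 1: faults giving observed 0 are {G4 stuck-at-0}.
Only G4 stuck-at-0 is consistent with every test.

G4 stuck-at-0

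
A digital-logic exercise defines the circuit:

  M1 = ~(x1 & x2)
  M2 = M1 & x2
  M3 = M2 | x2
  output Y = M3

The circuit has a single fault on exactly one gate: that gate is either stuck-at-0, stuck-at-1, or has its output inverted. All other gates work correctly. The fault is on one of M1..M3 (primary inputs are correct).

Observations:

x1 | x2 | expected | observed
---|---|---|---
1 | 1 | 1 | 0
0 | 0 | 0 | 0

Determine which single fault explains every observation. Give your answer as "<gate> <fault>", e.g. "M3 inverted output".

Fault-free values for test 1 (x1=1, x2=1): M1=0, M2=0, M3=1, giving Y=1. Observed 0.
Test 1: faults giving observed 0 are {M3 stuck-at-0, M3 inverted output}.
Test 2 (x1=0, x2=0): fault-free M1=1, M2=0, M3=0 → 0; observed 0. Eliminates M3 inverted output.
Only M3 stuck-at-0 is consistent with every test.

M3 stuck-at-0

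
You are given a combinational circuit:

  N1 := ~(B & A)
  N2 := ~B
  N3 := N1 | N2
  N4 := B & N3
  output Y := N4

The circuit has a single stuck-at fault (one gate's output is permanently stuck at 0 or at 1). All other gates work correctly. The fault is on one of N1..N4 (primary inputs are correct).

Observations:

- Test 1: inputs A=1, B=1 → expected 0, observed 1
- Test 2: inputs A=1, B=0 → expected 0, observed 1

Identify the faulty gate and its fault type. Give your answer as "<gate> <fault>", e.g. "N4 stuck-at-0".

N4 stuck-at-1

Fault-free values for test 1 (A=1, B=1): N1=0, N2=0, N3=0, N4=0, giving Y=0. Observed 1.
Test 1: faults giving observed 1 are {N1 stuck-at-1, N2 stuck-at-1, N3 stuck-at-1, N4 stuck-at-1}.
Test 2 (A=1, B=0): fault-free N1=1, N2=1, N3=1, N4=0 → 0; observed 1. Eliminates N1 stuck-at-1, N2 stuck-at-1, N3 stuck-at-1.
Only N4 stuck-at-1 is consistent with every test.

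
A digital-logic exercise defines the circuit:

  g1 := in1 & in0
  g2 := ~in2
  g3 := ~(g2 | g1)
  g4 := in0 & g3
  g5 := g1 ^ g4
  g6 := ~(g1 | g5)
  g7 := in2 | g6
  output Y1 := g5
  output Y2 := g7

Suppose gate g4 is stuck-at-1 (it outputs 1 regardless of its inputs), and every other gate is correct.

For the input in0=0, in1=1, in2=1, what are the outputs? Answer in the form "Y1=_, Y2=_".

Y1=1, Y2=1

Propagate with g4 forced: g1=0, g2=0, g3=1, g4=1 [stuck-at-1], g5=1, g6=0, g7=1.
So the outputs are Y1=1, Y2=1. (Without the fault they would be Y1=0, Y2=1.)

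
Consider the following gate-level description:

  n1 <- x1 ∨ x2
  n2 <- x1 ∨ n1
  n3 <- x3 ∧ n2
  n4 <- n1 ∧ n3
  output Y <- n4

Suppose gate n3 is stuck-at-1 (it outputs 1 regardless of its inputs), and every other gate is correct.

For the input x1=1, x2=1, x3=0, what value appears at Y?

1

Propagate with n3 forced: n1=1, n2=1, n3=1 [stuck-at-1], n4=1.
So Y = 1. (Without the fault it would be 0.)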